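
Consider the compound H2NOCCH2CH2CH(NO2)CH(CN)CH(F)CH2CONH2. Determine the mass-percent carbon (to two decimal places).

41.54%

Element totals:
  C: 9
  H: 13
  F: 1
  N: 4
  O: 4
Molecular formula: C9H13FN4O4.
Molar mass = 260.225 g/mol.
Mass from C: 9 × 12.011 = 108.099 g/mol.
%C = 108.099 / 260.225 × 100 = 41.54%.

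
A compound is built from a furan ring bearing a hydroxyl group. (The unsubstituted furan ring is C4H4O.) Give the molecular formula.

C4H4O2

Atom tally by fragment:
  furan ring core → C:4 H:4 O:1
  (− 1 ring H displaced by substituents)
  + OH → O:1 H:1
Element totals:
  C: 4
  H: 4
  O: 2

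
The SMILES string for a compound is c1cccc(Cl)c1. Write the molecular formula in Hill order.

Atom tally by fragment:
  benzene ring core → C:6 H:6
  (− 1 ring H displaced by substituents)
  + Cl → Cl:1
Element totals:
  C: 6
  H: 5
  Cl: 1

C6H5Cl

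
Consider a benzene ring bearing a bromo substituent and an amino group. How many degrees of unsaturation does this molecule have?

4

Atom tally by fragment:
  benzene ring core → C:6 H:6
  (− 2 ring H displaced by substituents)
  + Br → Br:1
  + NH2 → N:1 H:2
Element totals:
  C: 6
  H: 6
  Br: 1
  N: 1
Molecular formula: C6H6BrN.
DoU = (2C + 2 + N − H − X) / 2 = (2·6 + 2 + 1 − 6 − 1) / 2 = 4.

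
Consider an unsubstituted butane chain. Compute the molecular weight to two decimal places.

58.12 g/mol

Atom tally by fragment:
  CH3 → C:1 H:3
  CH2 → C:1 H:2
  CH2 → C:1 H:2
  CH3 → C:1 H:3
Element totals:
  C: 4
  H: 10
Molecular formula: C4H10.
  M = 4(12.011) + 10(1.008)
    = 48.044 + 10.080 = 58.124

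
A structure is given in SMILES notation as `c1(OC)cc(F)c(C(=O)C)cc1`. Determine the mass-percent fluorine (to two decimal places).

11.30%

Atom tally by fragment:
  benzene ring core → C:6 H:6
  (− 3 ring H displaced by substituents)
  + OCH3 → C:1 H:3 O:1
  + F → F:1
  + COCH3 → C:2 H:3 O:1
Element totals:
  C: 9
  H: 9
  F: 1
  O: 2
Molecular formula: C9H9FO2.
Molar mass = 168.167 g/mol.
Mass from F: 1 × 18.998 = 18.998 g/mol.
%F = 18.998 / 168.167 × 100 = 11.30%.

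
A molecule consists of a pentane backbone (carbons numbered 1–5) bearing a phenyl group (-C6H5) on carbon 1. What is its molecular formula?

Atom tally by fragment:
  C6H5CH2 → C:7 H:7
  CH2 → C:1 H:2
  CH2 → C:1 H:2
  CH2 → C:1 H:2
  CH3 → C:1 H:3
Element totals:
  C: 11
  H: 16

C11H16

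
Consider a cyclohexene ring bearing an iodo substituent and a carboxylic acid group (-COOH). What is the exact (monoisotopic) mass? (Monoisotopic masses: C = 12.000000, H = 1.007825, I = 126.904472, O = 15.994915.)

Atom tally by fragment:
  cyclohexene ring core → C:6 H:10
  (− 2 ring H displaced by substituents)
  + I → I:1
  + COOH → C:1 H:1 O:2
Element totals:
  C: 7
  H: 9
  I: 1
  O: 2
Molecular formula: C7H9IO2.
  M = 7(12.0) + 9(1.007825) + 126.904472 + 2(15.994915)
    = 84.000000 + 9.070425 + 126.904472 + 31.989830 = 251.964727

251.9647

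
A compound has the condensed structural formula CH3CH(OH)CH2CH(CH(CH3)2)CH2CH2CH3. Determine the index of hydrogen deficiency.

Element totals:
  C: 10
  H: 22
  O: 1
Molecular formula: C10H22O.
DoU = (2C + 2 + N − H − X) / 2 = (2·10 + 2 + 0 − 22 − 0) / 2 = 0.

0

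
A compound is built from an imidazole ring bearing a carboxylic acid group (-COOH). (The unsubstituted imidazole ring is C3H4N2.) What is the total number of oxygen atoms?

Atom tally by fragment:
  imidazole ring core → C:3 H:4 N:2
  (− 1 ring H displaced by substituents)
  + COOH → C:1 H:1 O:2
Element totals:
  C: 4
  H: 4
  N: 2
  O: 2

2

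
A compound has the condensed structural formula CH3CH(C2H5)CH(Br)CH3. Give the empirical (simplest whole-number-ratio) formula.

C6H13Br

Atom tally by fragment:
  CH3 → C:1 H:3
  CH(C2H5) → C:3 H:6
  CH(Br) → C:1 H:1 Br:1
  CH3 → C:1 H:3
Element totals:
  C: 6
  H: 13
  Br: 1
Molecular formula: C6H13Br.
gcd of subscripts (1, 6, 13) = 1, so the empirical formula equals the molecular formula.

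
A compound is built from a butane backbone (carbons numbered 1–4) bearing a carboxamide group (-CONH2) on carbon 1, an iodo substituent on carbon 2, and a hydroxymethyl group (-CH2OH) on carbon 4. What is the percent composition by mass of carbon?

28.03%

Atom tally by fragment:
  H2NOCCH2 → C:2 H:4 O:1 N:1
  CH(I) → C:1 H:1 I:1
  CH2 → C:1 H:2
  CH2CH2OH → C:2 H:5 O:1
Element totals:
  C: 6
  H: 12
  I: 1
  N: 1
  O: 2
Molecular formula: C6H12INO2.
Molar mass = 257.071 g/mol.
Mass from C: 6 × 12.011 = 72.066 g/mol.
%C = 72.066 / 257.071 × 100 = 28.03%.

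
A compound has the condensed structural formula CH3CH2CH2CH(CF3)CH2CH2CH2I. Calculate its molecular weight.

294.10 g/mol

Atom tally by fragment:
  CH3 → C:1 H:3
  CH2 → C:1 H:2
  CH2 → C:1 H:2
  CH(CF3) → C:2 H:1 F:3
  CH2 → C:1 H:2
  CH2 → C:1 H:2
  CH2I → C:1 H:2 I:1
Element totals:
  C: 8
  H: 14
  F: 3
  I: 1
Molecular formula: C8H14F3I.
  M = 8(12.011) + 14(1.008) + 3(18.998) + 126.904
    = 96.088 + 14.112 + 56.994 + 126.904 = 294.098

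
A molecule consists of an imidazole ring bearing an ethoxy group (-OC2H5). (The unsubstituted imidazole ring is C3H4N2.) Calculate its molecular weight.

112.13 g/mol

Atom tally by fragment:
  imidazole ring core → C:3 H:4 N:2
  (− 1 ring H displaced by substituents)
  + OC2H5 → C:2 H:5 O:1
Element totals:
  C: 5
  H: 8
  N: 2
  O: 1
Molecular formula: C5H8N2O.
  M = 5(12.011) + 8(1.008) + 2(14.007) + 15.999
    = 60.055 + 8.064 + 28.014 + 15.999 = 112.132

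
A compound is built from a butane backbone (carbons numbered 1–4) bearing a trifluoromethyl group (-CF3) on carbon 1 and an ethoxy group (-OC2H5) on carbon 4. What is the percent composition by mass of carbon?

Atom tally by fragment:
  F3CCH2 → C:2 H:2 F:3
  CH2 → C:1 H:2
  CH2 → C:1 H:2
  CH2OC2H5 → C:3 H:7 O:1
Element totals:
  C: 7
  H: 13
  F: 3
  O: 1
Molecular formula: C7H13F3O.
Molar mass = 170.174 g/mol.
Mass from C: 7 × 12.011 = 84.077 g/mol.
%C = 84.077 / 170.174 × 100 = 49.41%.

49.41%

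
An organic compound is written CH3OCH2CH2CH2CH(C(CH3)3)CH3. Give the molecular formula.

Atom tally by fragment:
  CH3OCH2 → C:2 H:5 O:1
  CH2 → C:1 H:2
  CH2 → C:1 H:2
  CH(C(CH3)3) → C:5 H:10
  CH3 → C:1 H:3
Element totals:
  C: 10
  H: 22
  O: 1

C10H22O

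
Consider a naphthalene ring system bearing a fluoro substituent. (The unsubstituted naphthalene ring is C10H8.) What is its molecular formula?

Atom tally by fragment:
  naphthalene ring system core → C:10 H:8
  (− 1 ring H displaced by substituents)
  + F → F:1
Element totals:
  C: 10
  H: 7
  F: 1

C10H7F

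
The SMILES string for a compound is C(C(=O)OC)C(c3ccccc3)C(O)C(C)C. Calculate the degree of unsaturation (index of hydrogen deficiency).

5

Atom tally by fragment:
  CH3OOCCH2 → C:3 H:5 O:2
  CH(C6H5) → C:7 H:6
  CH(OH) → C:1 H:2 O:1
  CH(CH3) → C:2 H:4
  CH3 → C:1 H:3
Element totals:
  C: 14
  H: 20
  O: 3
Molecular formula: C14H20O3.
DoU = (2C + 2 + N − H − X) / 2 = (2·14 + 2 + 0 − 20 − 0) / 2 = 5.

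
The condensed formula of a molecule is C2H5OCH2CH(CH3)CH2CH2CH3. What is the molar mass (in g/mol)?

130.23 g/mol

Atom tally by fragment:
  C2H5OCH2 → C:3 H:7 O:1
  CH(CH3) → C:2 H:4
  CH2 → C:1 H:2
  CH2 → C:1 H:2
  CH3 → C:1 H:3
Element totals:
  C: 8
  H: 18
  O: 1
Molecular formula: C8H18O.
  M = 8(12.011) + 18(1.008) + 15.999
    = 96.088 + 18.144 + 15.999 = 130.231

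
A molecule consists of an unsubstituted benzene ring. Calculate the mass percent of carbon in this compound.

92.26%

Atom tally by fragment:
  benzene ring core → C:6 H:6
Element totals:
  C: 6
  H: 6
Molecular formula: C6H6.
Molar mass = 78.114 g/mol.
Mass from C: 6 × 12.011 = 72.066 g/mol.
%C = 72.066 / 78.114 × 100 = 92.26%.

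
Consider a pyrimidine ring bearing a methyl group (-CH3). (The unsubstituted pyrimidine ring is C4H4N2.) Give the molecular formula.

Atom tally by fragment:
  pyrimidine ring core → C:4 H:4 N:2
  (− 1 ring H displaced by substituents)
  + CH3 → C:1 H:3
Element totals:
  C: 5
  H: 6
  N: 2

C5H6N2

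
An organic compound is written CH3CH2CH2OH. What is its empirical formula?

C3H8O

Atom tally by fragment:
  CH3 → C:1 H:3
  CH2 → C:1 H:2
  CH2OH → C:1 H:3 O:1
Element totals:
  C: 3
  H: 8
  O: 1
Molecular formula: C3H8O.
gcd of subscripts (3, 8, 1) = 1, so the empirical formula equals the molecular formula.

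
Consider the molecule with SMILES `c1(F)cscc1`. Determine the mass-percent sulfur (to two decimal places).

Atom tally by fragment:
  thiophene ring core → C:4 H:4 S:1
  (− 1 ring H displaced by substituents)
  + F → F:1
Element totals:
  C: 4
  H: 3
  F: 1
  S: 1
Molecular formula: C4H3FS.
Molar mass = 102.126 g/mol.
Mass from S: 1 × 32.06 = 32.060 g/mol.
%S = 32.060 / 102.126 × 100 = 31.39%.

31.39%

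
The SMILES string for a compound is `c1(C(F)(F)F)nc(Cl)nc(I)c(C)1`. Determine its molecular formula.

Atom tally by fragment:
  pyrimidine ring core → C:4 H:4 N:2
  (− 4 ring H displaced by substituents)
  + CF3 → C:1 F:3
  + Cl → Cl:1
  + I → I:1
  + CH3 → C:1 H:3
Element totals:
  C: 6
  H: 3
  Cl: 1
  F: 3
  I: 1
  N: 2

C6H3ClF3IN2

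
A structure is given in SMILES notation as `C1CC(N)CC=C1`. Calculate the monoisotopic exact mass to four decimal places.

Atom tally by fragment:
  cyclohexene ring core → C:6 H:10
  (− 1 ring H displaced by substituents)
  + NH2 → N:1 H:2
Element totals:
  C: 6
  H: 11
  N: 1
Molecular formula: C6H11N.
  M = 6(12.0) + 11(1.007825) + 14.003074
    = 72.000000 + 11.086075 + 14.003074 = 97.089149

97.0891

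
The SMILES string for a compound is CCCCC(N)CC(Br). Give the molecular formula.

Atom tally by fragment:
  CH3 → C:1 H:3
  CH2 → C:1 H:2
  CH2 → C:1 H:2
  CH2 → C:1 H:2
  CH(NH2) → C:1 H:3 N:1
  CH2 → C:1 H:2
  CH2Br → C:1 H:2 Br:1
Element totals:
  C: 7
  H: 16
  Br: 1
  N: 1

C7H16BrN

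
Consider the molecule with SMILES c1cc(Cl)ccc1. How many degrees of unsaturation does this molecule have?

4

Atom tally by fragment:
  benzene ring core → C:6 H:6
  (− 1 ring H displaced by substituents)
  + Cl → Cl:1
Element totals:
  C: 6
  H: 5
  Cl: 1
Molecular formula: C6H5Cl.
DoU = (2C + 2 + N − H − X) / 2 = (2·6 + 2 + 0 − 5 − 1) / 2 = 4.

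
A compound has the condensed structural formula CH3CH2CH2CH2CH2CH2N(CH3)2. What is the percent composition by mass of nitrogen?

10.84%

Atom tally by fragment:
  CH3 → C:1 H:3
  CH2 → C:1 H:2
  CH2 → C:1 H:2
  CH2 → C:1 H:2
  CH2 → C:1 H:2
  CH2N(CH3)2 → C:3 H:8 N:1
Element totals:
  C: 8
  H: 19
  N: 1
Molecular formula: C8H19N.
Molar mass = 129.247 g/mol.
Mass from N: 1 × 14.007 = 14.007 g/mol.
%N = 14.007 / 129.247 × 100 = 10.84%.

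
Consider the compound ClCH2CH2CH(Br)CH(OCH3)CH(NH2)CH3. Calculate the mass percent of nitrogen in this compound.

5.73%

Atom tally by fragment:
  ClCH2 → C:1 H:2 Cl:1
  CH2 → C:1 H:2
  CH(Br) → C:1 H:1 Br:1
  CH(OCH3) → C:2 H:4 O:1
  CH(NH2) → C:1 H:3 N:1
  CH3 → C:1 H:3
Element totals:
  C: 7
  H: 15
  Br: 1
  Cl: 1
  N: 1
  O: 1
Molecular formula: C7H15BrClNO.
Molar mass = 244.557 g/mol.
Mass from N: 1 × 14.007 = 14.007 g/mol.
%N = 14.007 / 244.557 × 100 = 5.73%.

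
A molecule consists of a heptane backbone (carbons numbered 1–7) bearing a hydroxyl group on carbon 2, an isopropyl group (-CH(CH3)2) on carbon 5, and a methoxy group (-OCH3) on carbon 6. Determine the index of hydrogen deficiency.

0

Atom tally by fragment:
  CH3 → C:1 H:3
  CH(OH) → C:1 H:2 O:1
  CH2 → C:1 H:2
  CH2 → C:1 H:2
  CH(CH(CH3)2) → C:4 H:8
  CH(OCH3) → C:2 H:4 O:1
  CH3 → C:1 H:3
Element totals:
  C: 11
  H: 24
  O: 2
Molecular formula: C11H24O2.
DoU = (2C + 2 + N − H − X) / 2 = (2·11 + 2 + 0 − 24 − 0) / 2 = 0.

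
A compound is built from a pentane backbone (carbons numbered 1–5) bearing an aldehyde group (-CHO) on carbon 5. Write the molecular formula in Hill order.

Atom tally by fragment:
  CH3 → C:1 H:3
  CH2 → C:1 H:2
  CH2 → C:1 H:2
  CH2 → C:1 H:2
  CH2CHO → C:2 H:3 O:1
Element totals:
  C: 6
  H: 12
  O: 1

C6H12O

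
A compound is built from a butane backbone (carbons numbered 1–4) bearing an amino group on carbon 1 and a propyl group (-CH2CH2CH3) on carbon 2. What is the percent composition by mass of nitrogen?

12.16%

Atom tally by fragment:
  H2NCH2 → C:1 H:4 N:1
  CH(CH2CH2CH3) → C:4 H:8
  CH2 → C:1 H:2
  CH3 → C:1 H:3
Element totals:
  C: 7
  H: 17
  N: 1
Molecular formula: C7H17N.
Molar mass = 115.220 g/mol.
Mass from N: 1 × 14.007 = 14.007 g/mol.
%N = 14.007 / 115.220 × 100 = 12.16%.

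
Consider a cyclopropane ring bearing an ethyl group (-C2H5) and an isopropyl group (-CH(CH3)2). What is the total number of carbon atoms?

Atom tally by fragment:
  cyclopropane ring core → C:3 H:6
  (− 2 ring H displaced by substituents)
  + C2H5 → C:2 H:5
  + CH(CH3)2 → C:3 H:7
Element totals:
  C: 8
  H: 16

8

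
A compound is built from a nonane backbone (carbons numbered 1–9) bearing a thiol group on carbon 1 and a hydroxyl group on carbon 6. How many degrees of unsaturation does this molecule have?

Atom tally by fragment:
  HSCH2 → C:1 H:3 S:1
  CH2 → C:1 H:2
  CH2 → C:1 H:2
  CH2 → C:1 H:2
  CH2 → C:1 H:2
  CH(OH) → C:1 H:2 O:1
  CH2 → C:1 H:2
  CH2 → C:1 H:2
  CH3 → C:1 H:3
Element totals:
  C: 9
  H: 20
  O: 1
  S: 1
Molecular formula: C9H20OS.
DoU = (2C + 2 + N − H − X) / 2 = (2·9 + 2 + 0 − 20 − 0) / 2 = 0.

0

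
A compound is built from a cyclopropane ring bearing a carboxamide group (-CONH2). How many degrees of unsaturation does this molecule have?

Atom tally by fragment:
  cyclopropane ring core → C:3 H:6
  (− 1 ring H displaced by substituents)
  + CONH2 → C:1 H:2 O:1 N:1
Element totals:
  C: 4
  H: 7
  N: 1
  O: 1
Molecular formula: C4H7NO.
DoU = (2C + 2 + N − H − X) / 2 = (2·4 + 2 + 1 − 7 − 0) / 2 = 2.

2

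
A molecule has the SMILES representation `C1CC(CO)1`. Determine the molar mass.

72.11 g/mol

Atom tally by fragment:
  cyclopropane ring core → C:3 H:6
  (− 1 ring H displaced by substituents)
  + CH2OH → C:1 H:3 O:1
Element totals:
  C: 4
  H: 8
  O: 1
Molecular formula: C4H8O.
  M = 4(12.011) + 8(1.008) + 15.999
    = 48.044 + 8.064 + 15.999 = 72.107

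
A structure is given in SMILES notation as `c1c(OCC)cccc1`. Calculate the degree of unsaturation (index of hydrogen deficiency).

Atom tally by fragment:
  benzene ring core → C:6 H:6
  (− 1 ring H displaced by substituents)
  + OC2H5 → C:2 H:5 O:1
Element totals:
  C: 8
  H: 10
  O: 1
Molecular formula: C8H10O.
DoU = (2C + 2 + N − H − X) / 2 = (2·8 + 2 + 0 − 10 − 0) / 2 = 4.

4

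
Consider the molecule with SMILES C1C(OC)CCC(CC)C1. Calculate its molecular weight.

Atom tally by fragment:
  cyclohexane ring core → C:6 H:12
  (− 2 ring H displaced by substituents)
  + OCH3 → C:1 H:3 O:1
  + C2H5 → C:2 H:5
Element totals:
  C: 9
  H: 18
  O: 1
Molecular formula: C9H18O.
  M = 9(12.011) + 18(1.008) + 15.999
    = 108.099 + 18.144 + 15.999 = 142.242

142.24 g/mol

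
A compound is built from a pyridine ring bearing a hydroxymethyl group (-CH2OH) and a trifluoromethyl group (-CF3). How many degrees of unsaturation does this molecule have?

Atom tally by fragment:
  pyridine ring core → C:5 H:5 N:1
  (− 2 ring H displaced by substituents)
  + CH2OH → C:1 H:3 O:1
  + CF3 → C:1 F:3
Element totals:
  C: 7
  H: 6
  F: 3
  N: 1
  O: 1
Molecular formula: C7H6F3NO.
DoU = (2C + 2 + N − H − X) / 2 = (2·7 + 2 + 1 − 6 − 3) / 2 = 4.

4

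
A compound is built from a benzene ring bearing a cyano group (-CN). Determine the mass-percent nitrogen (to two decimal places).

Atom tally by fragment:
  benzene ring core → C:6 H:6
  (− 1 ring H displaced by substituents)
  + CN → C:1 N:1
Element totals:
  C: 7
  H: 5
  N: 1
Molecular formula: C7H5N.
Molar mass = 103.124 g/mol.
Mass from N: 1 × 14.007 = 14.007 g/mol.
%N = 14.007 / 103.124 × 100 = 13.58%.

13.58%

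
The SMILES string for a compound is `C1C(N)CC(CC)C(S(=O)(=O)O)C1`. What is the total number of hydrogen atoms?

17

Atom tally by fragment:
  cyclohexane ring core → C:6 H:12
  (− 3 ring H displaced by substituents)
  + NH2 → N:1 H:2
  + C2H5 → C:2 H:5
  + SO3H → S:1 O:3 H:1
Element totals:
  C: 8
  H: 17
  N: 1
  O: 3
  S: 1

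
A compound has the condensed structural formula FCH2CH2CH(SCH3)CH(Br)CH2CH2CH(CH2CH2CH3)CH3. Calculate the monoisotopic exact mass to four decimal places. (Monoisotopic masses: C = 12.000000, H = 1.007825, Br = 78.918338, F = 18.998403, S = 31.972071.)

298.0766

Atom tally by fragment:
  FCH2 → C:1 H:2 F:1
  CH2 → C:1 H:2
  CH(SCH3) → C:2 H:4 S:1
  CH(Br) → C:1 H:1 Br:1
  CH2 → C:1 H:2
  CH2 → C:1 H:2
  CH(CH2CH2CH3) → C:4 H:8
  CH3 → C:1 H:3
Element totals:
  C: 12
  H: 24
  Br: 1
  F: 1
  S: 1
Molecular formula: C12H24BrFS.
  M = 12(12.0) + 24(1.007825) + 78.918338 + 18.998403 + 31.972071
    = 144.000000 + 24.187800 + 78.918338 + 18.998403 + 31.972071 = 298.076612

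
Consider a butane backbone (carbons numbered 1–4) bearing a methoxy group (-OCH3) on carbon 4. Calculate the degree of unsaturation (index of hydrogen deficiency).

0

Atom tally by fragment:
  CH3 → C:1 H:3
  CH2 → C:1 H:2
  CH2 → C:1 H:2
  CH2OCH3 → C:2 H:5 O:1
Element totals:
  C: 5
  H: 12
  O: 1
Molecular formula: C5H12O.
DoU = (2C + 2 + N − H − X) / 2 = (2·5 + 2 + 0 − 12 − 0) / 2 = 0.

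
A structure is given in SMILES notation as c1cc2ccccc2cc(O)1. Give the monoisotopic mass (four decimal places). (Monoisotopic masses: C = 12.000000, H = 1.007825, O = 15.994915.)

Atom tally by fragment:
  naphthalene ring system core → C:10 H:8
  (− 1 ring H displaced by substituents)
  + OH → O:1 H:1
Element totals:
  C: 10
  H: 8
  O: 1
Molecular formula: C10H8O.
  M = 10(12.0) + 8(1.007825) + 15.994915
    = 120.000000 + 8.062600 + 15.994915 = 144.057515

144.0575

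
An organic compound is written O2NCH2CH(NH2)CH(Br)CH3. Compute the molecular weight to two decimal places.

197.03 g/mol

Element totals:
  C: 4
  H: 9
  Br: 1
  N: 2
  O: 2
Molecular formula: C4H9BrN2O2.
  M = 4(12.011) + 9(1.008) + 79.904 + 2(14.007) + 2(15.999)
    = 48.044 + 9.072 + 79.904 + 28.014 + 31.998 = 197.032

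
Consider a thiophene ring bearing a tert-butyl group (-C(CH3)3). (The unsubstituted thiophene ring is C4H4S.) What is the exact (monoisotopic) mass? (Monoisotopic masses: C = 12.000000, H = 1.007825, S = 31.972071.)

Atom tally by fragment:
  thiophene ring core → C:4 H:4 S:1
  (− 1 ring H displaced by substituents)
  + C(CH3)3 → C:4 H:9
Element totals:
  C: 8
  H: 12
  S: 1
Molecular formula: C8H12S.
  M = 8(12.0) + 12(1.007825) + 31.972071
    = 96.000000 + 12.093900 + 31.972071 = 140.065971

140.0660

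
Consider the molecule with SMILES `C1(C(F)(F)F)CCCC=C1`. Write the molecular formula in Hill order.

Atom tally by fragment:
  cyclohexene ring core → C:6 H:10
  (− 1 ring H displaced by substituents)
  + CF3 → C:1 F:3
Element totals:
  C: 7
  H: 9
  F: 3

C7H9F3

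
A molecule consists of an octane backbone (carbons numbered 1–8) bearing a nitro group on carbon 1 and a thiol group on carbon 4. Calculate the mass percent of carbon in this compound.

50.23%

Atom tally by fragment:
  O2NCH2 → C:1 H:2 N:1 O:2
  CH2 → C:1 H:2
  CH2 → C:1 H:2
  CH(SH) → C:1 H:2 S:1
  CH2 → C:1 H:2
  CH2 → C:1 H:2
  CH2 → C:1 H:2
  CH3 → C:1 H:3
Element totals:
  C: 8
  H: 17
  N: 1
  O: 2
  S: 1
Molecular formula: C8H17NO2S.
Molar mass = 191.289 g/mol.
Mass from C: 8 × 12.011 = 96.088 g/mol.
%C = 96.088 / 191.289 × 100 = 50.23%.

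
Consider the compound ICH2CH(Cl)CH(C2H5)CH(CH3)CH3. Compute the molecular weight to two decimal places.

Element totals:
  C: 8
  H: 16
  Cl: 1
  I: 1
Molecular formula: C8H16ClI.
  M = 8(12.011) + 16(1.008) + 35.45 + 126.904
    = 96.088 + 16.128 + 35.450 + 126.904 = 274.570

274.57 g/mol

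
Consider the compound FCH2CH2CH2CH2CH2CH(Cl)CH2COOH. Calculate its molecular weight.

196.65 g/mol

Element totals:
  C: 8
  H: 14
  Cl: 1
  F: 1
  O: 2
Molecular formula: C8H14ClFO2.
  M = 8(12.011) + 14(1.008) + 35.45 + 18.998 + 2(15.999)
    = 96.088 + 14.112 + 35.450 + 18.998 + 31.998 = 196.646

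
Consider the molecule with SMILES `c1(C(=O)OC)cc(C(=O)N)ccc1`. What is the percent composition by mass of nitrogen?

7.82%

Atom tally by fragment:
  benzene ring core → C:6 H:6
  (− 2 ring H displaced by substituents)
  + COOCH3 → C:2 H:3 O:2
  + CONH2 → C:1 H:2 O:1 N:1
Element totals:
  C: 9
  H: 9
  N: 1
  O: 3
Molecular formula: C9H9NO3.
Molar mass = 179.175 g/mol.
Mass from N: 1 × 14.007 = 14.007 g/mol.
%N = 14.007 / 179.175 × 100 = 7.82%.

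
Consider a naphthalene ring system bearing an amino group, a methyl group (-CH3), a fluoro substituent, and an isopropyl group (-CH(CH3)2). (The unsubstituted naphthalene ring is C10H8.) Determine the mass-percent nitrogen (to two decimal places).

Atom tally by fragment:
  naphthalene ring system core → C:10 H:8
  (− 4 ring H displaced by substituents)
  + NH2 → N:1 H:2
  + CH3 → C:1 H:3
  + F → F:1
  + CH(CH3)2 → C:3 H:7
Element totals:
  C: 14
  H: 16
  F: 1
  N: 1
Molecular formula: C14H16FN.
Molar mass = 217.287 g/mol.
Mass from N: 1 × 14.007 = 14.007 g/mol.
%N = 14.007 / 217.287 × 100 = 6.45%.

6.45%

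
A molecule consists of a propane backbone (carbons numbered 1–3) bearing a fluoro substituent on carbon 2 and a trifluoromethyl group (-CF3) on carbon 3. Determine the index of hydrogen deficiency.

0

Atom tally by fragment:
  CH3 → C:1 H:3
  CH(F) → C:1 H:1 F:1
  CH2CF3 → C:2 H:2 F:3
Element totals:
  C: 4
  H: 6
  F: 4
Molecular formula: C4H6F4.
DoU = (2C + 2 + N − H − X) / 2 = (2·4 + 2 + 0 − 6 − 4) / 2 = 0.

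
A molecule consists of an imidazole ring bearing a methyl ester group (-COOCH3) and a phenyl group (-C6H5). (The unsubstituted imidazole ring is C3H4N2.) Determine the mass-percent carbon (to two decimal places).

Atom tally by fragment:
  imidazole ring core → C:3 H:4 N:2
  (− 2 ring H displaced by substituents)
  + COOCH3 → C:2 H:3 O:2
  + C6H5 → C:6 H:5
Element totals:
  C: 11
  H: 10
  N: 2
  O: 2
Molecular formula: C11H10N2O2.
Molar mass = 202.213 g/mol.
Mass from C: 11 × 12.011 = 132.121 g/mol.
%C = 132.121 / 202.213 × 100 = 65.34%.

65.34%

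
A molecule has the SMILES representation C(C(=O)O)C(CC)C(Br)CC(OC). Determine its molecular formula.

Atom tally by fragment:
  HOOCCH2 → C:2 H:3 O:2
  CH(C2H5) → C:3 H:6
  CH(Br) → C:1 H:1 Br:1
  CH2 → C:1 H:2
  CH2OCH3 → C:2 H:5 O:1
Element totals:
  C: 9
  H: 17
  Br: 1
  O: 3

C9H17BrO3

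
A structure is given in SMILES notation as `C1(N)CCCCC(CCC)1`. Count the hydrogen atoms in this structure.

Atom tally by fragment:
  cyclohexane ring core → C:6 H:12
  (− 2 ring H displaced by substituents)
  + NH2 → N:1 H:2
  + CH2CH2CH3 → C:3 H:7
Element totals:
  C: 9
  H: 19
  N: 1

19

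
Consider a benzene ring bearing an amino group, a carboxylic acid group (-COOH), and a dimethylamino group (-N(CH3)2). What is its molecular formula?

C9H12N2O2

Atom tally by fragment:
  benzene ring core → C:6 H:6
  (− 3 ring H displaced by substituents)
  + NH2 → N:1 H:2
  + COOH → C:1 H:1 O:2
  + N(CH3)2 → N:1 C:2 H:6
Element totals:
  C: 9
  H: 12
  N: 2
  O: 2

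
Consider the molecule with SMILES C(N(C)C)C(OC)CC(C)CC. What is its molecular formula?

C10H23NO

Atom tally by fragment:
  (CH3)2NCH2 → C:3 H:8 N:1
  CH(OCH3) → C:2 H:4 O:1
  CH2 → C:1 H:2
  CH(CH3) → C:2 H:4
  CH2 → C:1 H:2
  CH3 → C:1 H:3
Element totals:
  C: 10
  H: 23
  N: 1
  O: 1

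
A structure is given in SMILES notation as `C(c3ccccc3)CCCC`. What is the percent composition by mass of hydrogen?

10.88%

Atom tally by fragment:
  C6H5CH2 → C:7 H:7
  CH2 → C:1 H:2
  CH2 → C:1 H:2
  CH2 → C:1 H:2
  CH3 → C:1 H:3
Element totals:
  C: 11
  H: 16
Molecular formula: C11H16.
Molar mass = 148.249 g/mol.
Mass from H: 16 × 1.008 = 16.128 g/mol.
%H = 16.128 / 148.249 × 100 = 10.88%.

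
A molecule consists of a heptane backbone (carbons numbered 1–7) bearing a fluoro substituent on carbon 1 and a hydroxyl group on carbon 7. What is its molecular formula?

Atom tally by fragment:
  FCH2 → C:1 H:2 F:1
  CH2 → C:1 H:2
  CH2 → C:1 H:2
  CH2 → C:1 H:2
  CH2 → C:1 H:2
  CH2 → C:1 H:2
  CH2OH → C:1 H:3 O:1
Element totals:
  C: 7
  H: 15
  F: 1
  O: 1

C7H15FO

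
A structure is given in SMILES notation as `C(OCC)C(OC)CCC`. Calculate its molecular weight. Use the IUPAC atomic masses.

146.23 g/mol

Atom tally by fragment:
  C2H5OCH2 → C:3 H:7 O:1
  CH(OCH3) → C:2 H:4 O:1
  CH2 → C:1 H:2
  CH2 → C:1 H:2
  CH3 → C:1 H:3
Element totals:
  C: 8
  H: 18
  O: 2
Molecular formula: C8H18O2.
  M = 8(12.011) + 18(1.008) + 2(15.999)
    = 96.088 + 18.144 + 31.998 = 146.230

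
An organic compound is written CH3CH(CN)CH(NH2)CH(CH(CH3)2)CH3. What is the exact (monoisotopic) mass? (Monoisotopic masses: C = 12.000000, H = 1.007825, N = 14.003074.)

154.1470

Atom tally by fragment:
  CH3 → C:1 H:3
  CH(CN) → C:2 H:1 N:1
  CH(NH2) → C:1 H:3 N:1
  CH(CH(CH3)2) → C:4 H:8
  CH3 → C:1 H:3
Element totals:
  C: 9
  H: 18
  N: 2
Molecular formula: C9H18N2.
  M = 9(12.0) + 18(1.007825) + 2(14.003074)
    = 108.000000 + 18.140850 + 28.006148 = 154.146998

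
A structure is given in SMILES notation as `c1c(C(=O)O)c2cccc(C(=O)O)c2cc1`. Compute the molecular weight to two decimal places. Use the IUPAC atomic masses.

Atom tally by fragment:
  naphthalene ring system core → C:10 H:8
  (− 2 ring H displaced by substituents)
  + COOH → C:1 H:1 O:2
  + COOH → C:1 H:1 O:2
Element totals:
  C: 12
  H: 8
  O: 4
Molecular formula: C12H8O4.
  M = 12(12.011) + 8(1.008) + 4(15.999)
    = 144.132 + 8.064 + 63.996 = 216.192

216.19 g/mol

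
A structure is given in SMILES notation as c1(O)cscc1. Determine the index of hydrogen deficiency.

3

Atom tally by fragment:
  thiophene ring core → C:4 H:4 S:1
  (− 1 ring H displaced by substituents)
  + OH → O:1 H:1
Element totals:
  C: 4
  H: 4
  O: 1
  S: 1
Molecular formula: C4H4OS.
DoU = (2C + 2 + N − H − X) / 2 = (2·4 + 2 + 0 − 4 − 0) / 2 = 3.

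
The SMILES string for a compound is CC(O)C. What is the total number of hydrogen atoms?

Atom tally by fragment:
  CH3 → C:1 H:3
  CH(OH) → C:1 H:2 O:1
  CH3 → C:1 H:3
Element totals:
  C: 3
  H: 8
  O: 1

8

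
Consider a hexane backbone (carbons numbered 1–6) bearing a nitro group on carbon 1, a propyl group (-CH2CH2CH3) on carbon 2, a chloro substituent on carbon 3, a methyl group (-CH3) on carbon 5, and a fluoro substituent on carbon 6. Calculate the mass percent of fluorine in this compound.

Atom tally by fragment:
  O2NCH2 → C:1 H:2 N:1 O:2
  CH(CH2CH2CH3) → C:4 H:8
  CH(Cl) → C:1 H:1 Cl:1
  CH2 → C:1 H:2
  CH(CH3) → C:2 H:4
  CH2F → C:1 H:2 F:1
Element totals:
  C: 10
  H: 19
  Cl: 1
  F: 1
  N: 1
  O: 2
Molecular formula: C10H19ClFNO2.
Molar mass = 239.715 g/mol.
Mass from F: 1 × 18.998 = 18.998 g/mol.
%F = 18.998 / 239.715 × 100 = 7.93%.

7.93%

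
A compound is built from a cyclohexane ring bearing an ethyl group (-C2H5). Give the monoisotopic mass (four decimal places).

112.1252

Atom tally by fragment:
  cyclohexane ring core → C:6 H:12
  (− 1 ring H displaced by substituents)
  + C2H5 → C:2 H:5
Element totals:
  C: 8
  H: 16
Molecular formula: C8H16.
  M = 8(12.0) + 16(1.007825)
    = 96.000000 + 16.125200 = 112.125200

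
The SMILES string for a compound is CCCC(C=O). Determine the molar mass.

86.13 g/mol

Atom tally by fragment:
  CH3 → C:1 H:3
  CH2 → C:1 H:2
  CH2 → C:1 H:2
  CH2CHO → C:2 H:3 O:1
Element totals:
  C: 5
  H: 10
  O: 1
Molecular formula: C5H10O.
  M = 5(12.011) + 10(1.008) + 15.999
    = 60.055 + 10.080 + 15.999 = 86.134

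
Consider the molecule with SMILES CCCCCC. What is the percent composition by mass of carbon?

83.62%

Atom tally by fragment:
  CH3 → C:1 H:3
  CH2 → C:1 H:2
  CH2 → C:1 H:2
  CH2 → C:1 H:2
  CH2 → C:1 H:2
  CH3 → C:1 H:3
Element totals:
  C: 6
  H: 14
Molecular formula: C6H14.
Molar mass = 86.178 g/mol.
Mass from C: 6 × 12.011 = 72.066 g/mol.
%C = 72.066 / 86.178 × 100 = 83.62%.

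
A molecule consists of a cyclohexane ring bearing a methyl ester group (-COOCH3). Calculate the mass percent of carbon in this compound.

Atom tally by fragment:
  cyclohexane ring core → C:6 H:12
  (− 1 ring H displaced by substituents)
  + COOCH3 → C:2 H:3 O:2
Element totals:
  C: 8
  H: 14
  O: 2
Molecular formula: C8H14O2.
Molar mass = 142.198 g/mol.
Mass from C: 8 × 12.011 = 96.088 g/mol.
%C = 96.088 / 142.198 × 100 = 67.57%.

67.57%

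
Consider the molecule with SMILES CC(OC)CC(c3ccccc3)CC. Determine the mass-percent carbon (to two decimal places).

81.20%

Atom tally by fragment:
  CH3 → C:1 H:3
  CH(OCH3) → C:2 H:4 O:1
  CH2 → C:1 H:2
  CH(C6H5) → C:7 H:6
  CH2 → C:1 H:2
  CH3 → C:1 H:3
Element totals:
  C: 13
  H: 20
  O: 1
Molecular formula: C13H20O.
Molar mass = 192.302 g/mol.
Mass from C: 13 × 12.011 = 156.143 g/mol.
%C = 156.143 / 192.302 × 100 = 81.20%.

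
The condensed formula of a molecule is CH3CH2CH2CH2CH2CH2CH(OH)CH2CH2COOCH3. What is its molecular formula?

C11H22O3

Element totals:
  C: 11
  H: 22
  O: 3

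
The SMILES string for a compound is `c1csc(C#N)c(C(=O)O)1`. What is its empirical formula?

Atom tally by fragment:
  thiophene ring core → C:4 H:4 S:1
  (− 2 ring H displaced by substituents)
  + CN → C:1 N:1
  + COOH → C:1 H:1 O:2
Element totals:
  C: 6
  H: 3
  N: 1
  O: 2
  S: 1
Molecular formula: C6H3NO2S.
gcd of subscripts (6, 3, 1, 2, 1) = 1, so the empirical formula equals the molecular formula.

C6H3NO2S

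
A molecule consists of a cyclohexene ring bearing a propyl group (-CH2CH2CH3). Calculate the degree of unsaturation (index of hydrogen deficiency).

Atom tally by fragment:
  cyclohexene ring core → C:6 H:10
  (− 1 ring H displaced by substituents)
  + CH2CH2CH3 → C:3 H:7
Element totals:
  C: 9
  H: 16
Molecular formula: C9H16.
DoU = (2C + 2 + N − H − X) / 2 = (2·9 + 2 + 0 − 16 − 0) / 2 = 2.

2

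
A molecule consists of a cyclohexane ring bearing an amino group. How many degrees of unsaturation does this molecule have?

1

Atom tally by fragment:
  cyclohexane ring core → C:6 H:12
  (− 1 ring H displaced by substituents)
  + NH2 → N:1 H:2
Element totals:
  C: 6
  H: 13
  N: 1
Molecular formula: C6H13N.
DoU = (2C + 2 + N − H − X) / 2 = (2·6 + 2 + 1 − 13 − 0) / 2 = 1.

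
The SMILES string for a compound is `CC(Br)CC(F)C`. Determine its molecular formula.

Atom tally by fragment:
  CH3 → C:1 H:3
  CH(Br) → C:1 H:1 Br:1
  CH2 → C:1 H:2
  CH(F) → C:1 H:1 F:1
  CH3 → C:1 H:3
Element totals:
  C: 5
  H: 10
  Br: 1
  F: 1

C5H10BrF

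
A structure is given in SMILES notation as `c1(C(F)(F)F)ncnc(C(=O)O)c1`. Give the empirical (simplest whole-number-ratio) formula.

Atom tally by fragment:
  pyrimidine ring core → C:4 H:4 N:2
  (− 2 ring H displaced by substituents)
  + CF3 → C:1 F:3
  + COOH → C:1 H:1 O:2
Element totals:
  C: 6
  H: 3
  F: 3
  N: 2
  O: 2
Molecular formula: C6H3F3N2O2.
gcd of subscripts (6, 3, 3, 2, 2) = 1, so the empirical formula equals the molecular formula.

C6H3F3N2O2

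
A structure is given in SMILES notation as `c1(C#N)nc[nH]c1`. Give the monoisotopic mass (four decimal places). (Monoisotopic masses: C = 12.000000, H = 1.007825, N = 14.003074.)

Atom tally by fragment:
  imidazole ring core → C:3 H:4 N:2
  (− 1 ring H displaced by substituents)
  + CN → C:1 N:1
Element totals:
  C: 4
  H: 3
  N: 3
Molecular formula: C4H3N3.
  M = 4(12.0) + 3(1.007825) + 3(14.003074)
    = 48.000000 + 3.023475 + 42.009222 = 93.032697

93.0327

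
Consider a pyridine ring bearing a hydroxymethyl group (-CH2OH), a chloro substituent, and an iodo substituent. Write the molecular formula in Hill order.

Atom tally by fragment:
  pyridine ring core → C:5 H:5 N:1
  (− 3 ring H displaced by substituents)
  + CH2OH → C:1 H:3 O:1
  + Cl → Cl:1
  + I → I:1
Element totals:
  C: 6
  H: 5
  Cl: 1
  I: 1
  N: 1
  O: 1

C6H5ClINO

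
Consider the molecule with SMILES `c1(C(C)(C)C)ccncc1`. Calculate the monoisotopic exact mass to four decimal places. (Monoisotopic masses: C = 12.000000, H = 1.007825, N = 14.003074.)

Atom tally by fragment:
  pyridine ring core → C:5 H:5 N:1
  (− 1 ring H displaced by substituents)
  + C(CH3)3 → C:4 H:9
Element totals:
  C: 9
  H: 13
  N: 1
Molecular formula: C9H13N.
  M = 9(12.0) + 13(1.007825) + 14.003074
    = 108.000000 + 13.101725 + 14.003074 = 135.104799

135.1048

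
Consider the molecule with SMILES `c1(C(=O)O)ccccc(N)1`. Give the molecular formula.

C7H7NO2

Atom tally by fragment:
  benzene ring core → C:6 H:6
  (− 2 ring H displaced by substituents)
  + COOH → C:1 H:1 O:2
  + NH2 → N:1 H:2
Element totals:
  C: 7
  H: 7
  N: 1
  O: 2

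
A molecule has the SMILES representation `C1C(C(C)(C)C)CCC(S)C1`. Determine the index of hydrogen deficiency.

1

Atom tally by fragment:
  cyclohexane ring core → C:6 H:12
  (− 2 ring H displaced by substituents)
  + C(CH3)3 → C:4 H:9
  + SH → S:1 H:1
Element totals:
  C: 10
  H: 20
  S: 1
Molecular formula: C10H20S.
DoU = (2C + 2 + N − H − X) / 2 = (2·10 + 2 + 0 − 20 − 0) / 2 = 1.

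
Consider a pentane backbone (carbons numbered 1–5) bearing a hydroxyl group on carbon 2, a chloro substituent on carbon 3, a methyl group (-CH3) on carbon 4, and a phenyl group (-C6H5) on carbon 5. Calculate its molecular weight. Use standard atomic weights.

212.72 g/mol

Atom tally by fragment:
  CH3 → C:1 H:3
  CH(OH) → C:1 H:2 O:1
  CH(Cl) → C:1 H:1 Cl:1
  CH(CH3) → C:2 H:4
  CH2C6H5 → C:7 H:7
Element totals:
  C: 12
  H: 17
  Cl: 1
  O: 1
Molecular formula: C12H17ClO.
  M = 12(12.011) + 17(1.008) + 35.45 + 15.999
    = 144.132 + 17.136 + 35.450 + 15.999 = 212.717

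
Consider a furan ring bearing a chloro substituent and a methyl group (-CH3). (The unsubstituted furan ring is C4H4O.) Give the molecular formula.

C5H5ClO

Atom tally by fragment:
  furan ring core → C:4 H:4 O:1
  (− 2 ring H displaced by substituents)
  + Cl → Cl:1
  + CH3 → C:1 H:3
Element totals:
  C: 5
  H: 5
  Cl: 1
  O: 1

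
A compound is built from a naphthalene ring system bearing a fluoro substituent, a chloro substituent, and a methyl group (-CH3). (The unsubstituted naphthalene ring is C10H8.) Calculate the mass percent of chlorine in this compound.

18.21%

Atom tally by fragment:
  naphthalene ring system core → C:10 H:8
  (− 3 ring H displaced by substituents)
  + F → F:1
  + Cl → Cl:1
  + CH3 → C:1 H:3
Element totals:
  C: 11
  H: 8
  Cl: 1
  F: 1
Molecular formula: C11H8ClF.
Molar mass = 194.633 g/mol.
Mass from Cl: 1 × 35.45 = 35.450 g/mol.
%Cl = 35.450 / 194.633 × 100 = 18.21%.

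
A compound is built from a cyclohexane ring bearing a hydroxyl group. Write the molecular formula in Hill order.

C6H12O

Atom tally by fragment:
  cyclohexane ring core → C:6 H:12
  (− 1 ring H displaced by substituents)
  + OH → O:1 H:1
Element totals:
  C: 6
  H: 12
  O: 1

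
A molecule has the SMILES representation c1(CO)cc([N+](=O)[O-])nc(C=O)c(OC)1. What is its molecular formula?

Atom tally by fragment:
  pyridine ring core → C:5 H:5 N:1
  (− 4 ring H displaced by substituents)
  + CH2OH → C:1 H:3 O:1
  + NO2 → N:1 O:2
  + CHO → C:1 H:1 O:1
  + OCH3 → C:1 H:3 O:1
Element totals:
  C: 8
  H: 8
  N: 2
  O: 5

C8H8N2O5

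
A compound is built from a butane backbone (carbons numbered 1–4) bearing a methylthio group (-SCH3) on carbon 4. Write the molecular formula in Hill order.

C5H12S

Atom tally by fragment:
  CH3 → C:1 H:3
  CH2 → C:1 H:2
  CH2 → C:1 H:2
  CH2SCH3 → C:2 H:5 S:1
Element totals:
  C: 5
  H: 12
  S: 1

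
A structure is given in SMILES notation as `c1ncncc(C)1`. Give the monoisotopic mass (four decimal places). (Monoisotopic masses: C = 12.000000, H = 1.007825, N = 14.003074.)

Atom tally by fragment:
  pyrimidine ring core → C:4 H:4 N:2
  (− 1 ring H displaced by substituents)
  + CH3 → C:1 H:3
Element totals:
  C: 5
  H: 6
  N: 2
Molecular formula: C5H6N2.
  M = 5(12.0) + 6(1.007825) + 2(14.003074)
    = 60.000000 + 6.046950 + 28.006148 = 94.053098

94.0531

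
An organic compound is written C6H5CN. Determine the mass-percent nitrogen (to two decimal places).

Atom tally by fragment:
  benzene ring core → C:6 H:6
  (− 1 ring H displaced by substituents)
  + CN → C:1 N:1
Element totals:
  C: 7
  H: 5
  N: 1
Molecular formula: C7H5N.
Molar mass = 103.124 g/mol.
Mass from N: 1 × 14.007 = 14.007 g/mol.
%N = 14.007 / 103.124 × 100 = 13.58%.

13.58%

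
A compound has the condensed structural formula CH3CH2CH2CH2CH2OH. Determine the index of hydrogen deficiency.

Atom tally by fragment:
  CH3 → C:1 H:3
  CH2 → C:1 H:2
  CH2 → C:1 H:2
  CH2 → C:1 H:2
  CH2OH → C:1 H:3 O:1
Element totals:
  C: 5
  H: 12
  O: 1
Molecular formula: C5H12O.
DoU = (2C + 2 + N − H − X) / 2 = (2·5 + 2 + 0 − 12 − 0) / 2 = 0.

0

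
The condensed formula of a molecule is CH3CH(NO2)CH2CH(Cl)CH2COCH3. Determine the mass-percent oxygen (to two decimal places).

Element totals:
  C: 7
  H: 12
  Cl: 1
  N: 1
  O: 3
Molecular formula: C7H12ClNO3.
Molar mass = 193.627 g/mol.
Mass from O: 3 × 15.999 = 47.997 g/mol.
%O = 47.997 / 193.627 × 100 = 24.79%.

24.79%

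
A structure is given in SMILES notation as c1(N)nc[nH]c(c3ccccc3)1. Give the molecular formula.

Atom tally by fragment:
  imidazole ring core → C:3 H:4 N:2
  (− 2 ring H displaced by substituents)
  + NH2 → N:1 H:2
  + C6H5 → C:6 H:5
Element totals:
  C: 9
  H: 9
  N: 3

C9H9N3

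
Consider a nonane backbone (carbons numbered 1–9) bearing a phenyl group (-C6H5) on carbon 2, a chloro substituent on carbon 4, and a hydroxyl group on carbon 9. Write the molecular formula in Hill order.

Atom tally by fragment:
  CH3 → C:1 H:3
  CH(C6H5) → C:7 H:6
  CH2 → C:1 H:2
  CH(Cl) → C:1 H:1 Cl:1
  CH2 → C:1 H:2
  CH2 → C:1 H:2
  CH2 → C:1 H:2
  CH2 → C:1 H:2
  CH2OH → C:1 H:3 O:1
Element totals:
  C: 15
  H: 23
  Cl: 1
  O: 1

C15H23ClO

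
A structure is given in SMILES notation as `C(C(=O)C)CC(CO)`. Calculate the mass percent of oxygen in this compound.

Atom tally by fragment:
  CH3COCH2 → C:3 H:5 O:1
  CH2 → C:1 H:2
  CH2CH2OH → C:2 H:5 O:1
Element totals:
  C: 6
  H: 12
  O: 2
Molecular formula: C6H12O2.
Molar mass = 116.160 g/mol.
Mass from O: 2 × 15.999 = 31.998 g/mol.
%O = 31.998 / 116.160 × 100 = 27.55%.

27.55%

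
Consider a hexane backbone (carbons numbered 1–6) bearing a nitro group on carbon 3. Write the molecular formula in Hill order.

Atom tally by fragment:
  CH3 → C:1 H:3
  CH2 → C:1 H:2
  CH(NO2) → C:1 H:1 N:1 O:2
  CH2 → C:1 H:2
  CH2 → C:1 H:2
  CH3 → C:1 H:3
Element totals:
  C: 6
  H: 13
  N: 1
  O: 2

C6H13NO2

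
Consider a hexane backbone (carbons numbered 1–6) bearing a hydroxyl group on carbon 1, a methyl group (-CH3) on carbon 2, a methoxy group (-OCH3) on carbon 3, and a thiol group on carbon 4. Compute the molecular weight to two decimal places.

178.29 g/mol

Atom tally by fragment:
  HOCH2 → C:1 H:3 O:1
  CH(CH3) → C:2 H:4
  CH(OCH3) → C:2 H:4 O:1
  CH(SH) → C:1 H:2 S:1
  CH2 → C:1 H:2
  CH3 → C:1 H:3
Element totals:
  C: 8
  H: 18
  O: 2
  S: 1
Molecular formula: C8H18O2S.
  M = 8(12.011) + 18(1.008) + 2(15.999) + 32.06
    = 96.088 + 18.144 + 31.998 + 32.060 = 178.290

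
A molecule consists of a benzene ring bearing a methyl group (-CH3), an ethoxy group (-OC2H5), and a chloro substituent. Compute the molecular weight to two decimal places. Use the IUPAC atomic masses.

170.64 g/mol

Atom tally by fragment:
  benzene ring core → C:6 H:6
  (− 3 ring H displaced by substituents)
  + CH3 → C:1 H:3
  + OC2H5 → C:2 H:5 O:1
  + Cl → Cl:1
Element totals:
  C: 9
  H: 11
  Cl: 1
  O: 1
Molecular formula: C9H11ClO.
  M = 9(12.011) + 11(1.008) + 35.45 + 15.999
    = 108.099 + 11.088 + 35.450 + 15.999 = 170.636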